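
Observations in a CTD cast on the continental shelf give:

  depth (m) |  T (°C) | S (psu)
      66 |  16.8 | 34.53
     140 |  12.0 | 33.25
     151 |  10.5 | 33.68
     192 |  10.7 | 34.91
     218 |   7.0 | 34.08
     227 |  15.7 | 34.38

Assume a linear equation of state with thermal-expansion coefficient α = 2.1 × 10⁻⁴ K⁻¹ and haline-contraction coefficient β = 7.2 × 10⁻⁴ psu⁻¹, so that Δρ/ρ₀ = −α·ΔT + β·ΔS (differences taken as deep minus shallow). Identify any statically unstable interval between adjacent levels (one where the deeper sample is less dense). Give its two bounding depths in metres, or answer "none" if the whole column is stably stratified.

Evaluate Δρ/ρ₀ = −αΔT + βΔS across each adjacent pair:
  66–140 m: −αΔT+βΔS = −(2.1 × 10⁻⁴)(-4.8)+(7.2 × 10⁻⁴)(-1.28) = 8.6 × 10⁻⁵ → stable
  140–151 m: −αΔT+βΔS = −(2.1 × 10⁻⁴)(-1.5)+(7.2 × 10⁻⁴)(+0.43) = 6.2 × 10⁻⁴ → stable
  151–192 m: −αΔT+βΔS = −(2.1 × 10⁻⁴)(+0.2)+(7.2 × 10⁻⁴)(+1.23) = 8.4 × 10⁻⁴ → stable
  192–218 m: −αΔT+βΔS = −(2.1 × 10⁻⁴)(-3.7)+(7.2 × 10⁻⁴)(-0.83) = 1.8 × 10⁻⁴ → stable
  218–227 m: −αΔT+βΔS = −(2.1 × 10⁻⁴)(+8.7)+(7.2 × 10⁻⁴)(+0.30) = -1.6 × 10⁻³ → UNSTABLE
The 218–227 m interval has Δρ < 0: lighter water underlies denser water.

218–227 m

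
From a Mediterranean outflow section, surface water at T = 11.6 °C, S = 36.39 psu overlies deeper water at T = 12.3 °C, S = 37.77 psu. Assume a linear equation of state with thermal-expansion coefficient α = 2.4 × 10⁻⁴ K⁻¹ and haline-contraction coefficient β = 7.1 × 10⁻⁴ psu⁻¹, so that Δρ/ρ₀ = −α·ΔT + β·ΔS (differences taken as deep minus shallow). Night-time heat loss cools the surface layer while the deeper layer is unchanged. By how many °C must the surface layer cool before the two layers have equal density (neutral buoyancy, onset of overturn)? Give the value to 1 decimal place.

Neutral buoyancy requires Δρ = 0, i.e. −α(T_deep − T_surf′) + β(S_deep − S_surf) = 0.
T_surf′ = T_deep − (β/α)·ΔS = 12.3 − (7.1 × 10⁻⁴/2.4 × 10⁻⁴)·(+1.38) = 8.218 °C.
Cooling required: 11.6 − (8.218) = 3.382 °C.

3.4 °C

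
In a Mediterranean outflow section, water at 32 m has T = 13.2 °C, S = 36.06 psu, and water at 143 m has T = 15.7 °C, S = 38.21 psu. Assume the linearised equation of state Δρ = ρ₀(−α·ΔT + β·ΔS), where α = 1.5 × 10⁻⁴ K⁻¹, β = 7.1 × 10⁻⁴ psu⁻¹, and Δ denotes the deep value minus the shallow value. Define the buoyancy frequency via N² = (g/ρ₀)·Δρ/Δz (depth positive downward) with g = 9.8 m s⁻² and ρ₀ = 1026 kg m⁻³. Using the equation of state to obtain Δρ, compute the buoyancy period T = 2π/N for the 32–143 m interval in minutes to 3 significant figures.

ΔT = +2.5 K, ΔS = +2.15 psu (deep − shallow).
Δρ/ρ₀ = −αΔT + βΔS = -3.75 × 10⁻⁴ + 1.5265 × 10⁻³ = 1.1515 × 10⁻³, so Δρ ≈ 1.181 kg m⁻³.
N² = (g/ρ₀)·Δρ/Δz = g·(Δρ/ρ₀)/Δz = 9.8 × 1.1515 × 10⁻³ / 111 = 1.0166 × 10⁻⁴ s⁻².
N = √(1.0166 × 10⁻⁴) = 0.010083 rad s⁻¹ → T = 2π/N = 623.15 s = 10.386 min ≈ 10.4 min.

10.4 min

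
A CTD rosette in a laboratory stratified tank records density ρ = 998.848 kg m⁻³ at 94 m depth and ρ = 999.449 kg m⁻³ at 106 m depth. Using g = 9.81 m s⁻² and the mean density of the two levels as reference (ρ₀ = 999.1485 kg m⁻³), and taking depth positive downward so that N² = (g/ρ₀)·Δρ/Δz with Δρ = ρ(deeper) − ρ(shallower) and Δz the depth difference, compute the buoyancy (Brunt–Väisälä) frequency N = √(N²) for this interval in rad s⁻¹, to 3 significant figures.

Δρ = 999.449 − 998.848 = 0.601 kg m⁻³ over Δz = 106 − 94 = 12 m.
N² = (9.81/999.1485) × (0.601/12) = 4.9174 × 10⁻⁴ s⁻².
N = √(4.9174 × 10⁻⁴) = 0.022175 rad s⁻¹ ≈ 0.0222 rad s⁻¹.

0.0222 rad s⁻¹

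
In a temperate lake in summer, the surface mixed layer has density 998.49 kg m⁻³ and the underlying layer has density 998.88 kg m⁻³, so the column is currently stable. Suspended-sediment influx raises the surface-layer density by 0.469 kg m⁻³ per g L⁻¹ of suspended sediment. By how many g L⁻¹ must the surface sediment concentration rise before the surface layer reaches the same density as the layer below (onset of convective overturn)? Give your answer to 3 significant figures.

0.832 g L⁻¹

Density deficit of the surface layer: 998.88 − 998.49 = 0.39 kg m⁻³.
Required change = 0.39 / 0.469 = 0.832 g L⁻¹.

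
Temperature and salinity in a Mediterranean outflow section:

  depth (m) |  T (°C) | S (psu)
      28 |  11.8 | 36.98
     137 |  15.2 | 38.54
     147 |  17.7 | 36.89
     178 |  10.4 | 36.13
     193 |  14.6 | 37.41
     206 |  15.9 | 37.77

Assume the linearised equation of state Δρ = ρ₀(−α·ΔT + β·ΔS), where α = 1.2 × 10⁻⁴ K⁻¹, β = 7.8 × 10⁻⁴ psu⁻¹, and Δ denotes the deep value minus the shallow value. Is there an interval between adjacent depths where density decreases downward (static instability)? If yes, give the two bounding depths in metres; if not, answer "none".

137–147 m

Evaluate Δρ/ρ₀ = −αΔT + βΔS across each adjacent pair:
  28–137 m: −αΔT+βΔS = −(1.2 × 10⁻⁴)(+3.4)+(7.8 × 10⁻⁴)(+1.56) = 8.1 × 10⁻⁴ → stable
  137–147 m: −αΔT+βΔS = −(1.2 × 10⁻⁴)(+2.5)+(7.8 × 10⁻⁴)(-1.65) = -1.6 × 10⁻³ → UNSTABLE
  147–178 m: −αΔT+βΔS = −(1.2 × 10⁻⁴)(-7.3)+(7.8 × 10⁻⁴)(-0.76) = 2.8 × 10⁻⁴ → stable
  178–193 m: −αΔT+βΔS = −(1.2 × 10⁻⁴)(+4.2)+(7.8 × 10⁻⁴)(+1.28) = 4.9 × 10⁻⁴ → stable
  193–206 m: −αΔT+βΔS = −(1.2 × 10⁻⁴)(+1.3)+(7.8 × 10⁻⁴)(+0.36) = 1.2 × 10⁻⁴ → stable
The 137–147 m interval has Δρ < 0: lighter water underlies denser water.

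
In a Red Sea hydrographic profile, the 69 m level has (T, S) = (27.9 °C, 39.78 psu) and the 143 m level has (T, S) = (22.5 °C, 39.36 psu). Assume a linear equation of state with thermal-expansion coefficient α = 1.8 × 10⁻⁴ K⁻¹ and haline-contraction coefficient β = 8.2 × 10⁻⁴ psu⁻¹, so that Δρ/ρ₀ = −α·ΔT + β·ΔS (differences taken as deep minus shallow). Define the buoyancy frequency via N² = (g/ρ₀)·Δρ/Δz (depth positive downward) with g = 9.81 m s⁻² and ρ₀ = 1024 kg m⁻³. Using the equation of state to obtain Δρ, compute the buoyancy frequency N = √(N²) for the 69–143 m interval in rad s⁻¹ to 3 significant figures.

9.12 × 10⁻³ rad s⁻¹

ΔT = -5.4 K, ΔS = -0.42 psu (deep − shallow).
Δρ/ρ₀ = −αΔT + βΔS = 9.72 × 10⁻⁴ − 3.444 × 10⁻⁴ = 6.276 × 10⁻⁴, so Δρ ≈ 0.6427 kg m⁻³.
N² = (g/ρ₀)·Δρ/Δz = g·(Δρ/ρ₀)/Δz = 9.81 × 6.276 × 10⁻⁴ / 74 = 8.3199 × 10⁻⁵ s⁻².
N = √(8.3199 × 10⁻⁵) = 9.1213 × 10⁻³ rad s⁻¹ ≈ 9.12 × 10⁻³ rad s⁻¹.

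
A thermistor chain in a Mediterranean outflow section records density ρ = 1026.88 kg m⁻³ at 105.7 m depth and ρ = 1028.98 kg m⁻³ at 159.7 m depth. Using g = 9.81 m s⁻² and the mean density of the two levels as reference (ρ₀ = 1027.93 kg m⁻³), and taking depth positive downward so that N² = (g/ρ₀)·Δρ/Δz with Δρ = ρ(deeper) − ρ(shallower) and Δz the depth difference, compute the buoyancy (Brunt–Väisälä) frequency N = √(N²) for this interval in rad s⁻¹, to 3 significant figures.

0.0193 rad s⁻¹

Δρ = 1028.98 − 1026.88 = 2.10 kg m⁻³ over Δz = 159.7 − 105.7 = 54 m.
N² = (9.81/1027.93) × (2.10/54) = 3.7113 × 10⁻⁴ s⁻².
N = √(3.7113 × 10⁻⁴) = 0.019265 rad s⁻¹ ≈ 0.0193 rad s⁻¹.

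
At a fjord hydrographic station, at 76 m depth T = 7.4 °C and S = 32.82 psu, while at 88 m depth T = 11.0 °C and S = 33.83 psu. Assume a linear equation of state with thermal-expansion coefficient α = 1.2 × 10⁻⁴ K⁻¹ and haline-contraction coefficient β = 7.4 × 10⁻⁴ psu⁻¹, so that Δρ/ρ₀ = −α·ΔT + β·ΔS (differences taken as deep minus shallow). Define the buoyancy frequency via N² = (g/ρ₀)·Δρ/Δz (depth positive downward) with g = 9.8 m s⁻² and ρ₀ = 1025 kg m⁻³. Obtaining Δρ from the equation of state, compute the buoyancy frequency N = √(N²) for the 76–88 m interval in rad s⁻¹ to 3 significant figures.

ΔT = +3.6 K, ΔS = +1.01 psu (deep − shallow).
Δρ/ρ₀ = −αΔT + βΔS = -4.32 × 10⁻⁴ + 7.474 × 10⁻⁴ = 3.154 × 10⁻⁴, so Δρ ≈ 0.3233 kg m⁻³.
N² = (g/ρ₀)·Δρ/Δz = g·(Δρ/ρ₀)/Δz = 9.8 × 3.154 × 10⁻⁴ / 12 = 2.5758 × 10⁻⁴ s⁻².
N = √(2.5758 × 10⁻⁴) = 0.016049 rad s⁻¹ ≈ 0.0160 rad s⁻¹.

0.0160 rad s⁻¹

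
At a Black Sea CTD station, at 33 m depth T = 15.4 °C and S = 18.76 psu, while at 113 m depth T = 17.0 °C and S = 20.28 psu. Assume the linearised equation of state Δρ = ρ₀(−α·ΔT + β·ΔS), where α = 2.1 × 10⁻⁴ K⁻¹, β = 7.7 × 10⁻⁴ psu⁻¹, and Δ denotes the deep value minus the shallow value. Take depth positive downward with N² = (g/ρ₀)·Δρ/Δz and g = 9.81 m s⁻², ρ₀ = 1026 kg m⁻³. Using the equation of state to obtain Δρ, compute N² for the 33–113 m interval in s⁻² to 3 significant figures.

1.02 × 10⁻⁴ s⁻²

ΔT = +1.6 K, ΔS = +1.52 psu (deep − shallow).
Δρ/ρ₀ = −αΔT + βΔS = -3.36 × 10⁻⁴ + 1.1704 × 10⁻³ = 8.344 × 10⁻⁴, so Δρ ≈ 0.8561 kg m⁻³.
N² = (g/ρ₀)·Δρ/Δz = g·(Δρ/ρ₀)/Δz = 9.81 × 8.344 × 10⁻⁴ / 80 = 1.0232 × 10⁻⁴ s⁻² ≈ 1.02 × 10⁻⁴ s⁻².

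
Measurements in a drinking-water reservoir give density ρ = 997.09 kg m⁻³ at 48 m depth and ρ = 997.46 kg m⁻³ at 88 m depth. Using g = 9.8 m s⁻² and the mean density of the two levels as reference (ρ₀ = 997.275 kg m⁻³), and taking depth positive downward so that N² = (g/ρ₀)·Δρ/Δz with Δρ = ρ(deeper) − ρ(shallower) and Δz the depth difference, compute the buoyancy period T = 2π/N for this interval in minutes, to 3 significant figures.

11.0 min

Δρ = 997.46 − 997.09 = 0.37 kg m⁻³ over Δz = 88 − 48 = 40 m.
N² = (9.8/997.275) × (0.37/40) = 9.0898 × 10⁻⁵ s⁻².
N = √(9.0898 × 10⁻⁵) = 9.5340 × 10⁻³ rad s⁻¹, so T = 2π/N = 659.03 s = 10.984 min ≈ 11.0 min.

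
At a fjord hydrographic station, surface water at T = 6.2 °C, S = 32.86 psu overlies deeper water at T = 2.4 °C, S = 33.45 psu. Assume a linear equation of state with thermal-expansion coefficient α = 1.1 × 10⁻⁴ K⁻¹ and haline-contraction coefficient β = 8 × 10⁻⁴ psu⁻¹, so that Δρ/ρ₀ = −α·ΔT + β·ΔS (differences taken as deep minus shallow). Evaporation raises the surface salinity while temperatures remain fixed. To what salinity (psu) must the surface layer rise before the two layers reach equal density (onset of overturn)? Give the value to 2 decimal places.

33.97 psu

Neutral buoyancy requires −α(T_deep − T_surf) + β(S_deep − S_surf′) = 0.
S_surf′ = S_deep − (α/β)·ΔT = 33.45 − (1.1 × 10⁻⁴/8 × 10⁻⁴)·(-3.8) = 33.9725 psu.
Increase required: 33.9725 − 32.86 = 1.1125 psu.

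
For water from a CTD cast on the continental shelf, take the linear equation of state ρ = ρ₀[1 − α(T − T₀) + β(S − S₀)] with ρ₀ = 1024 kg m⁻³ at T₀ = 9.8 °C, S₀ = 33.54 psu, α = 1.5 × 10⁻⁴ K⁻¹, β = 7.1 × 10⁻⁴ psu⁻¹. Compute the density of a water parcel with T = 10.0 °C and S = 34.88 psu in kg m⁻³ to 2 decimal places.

T − T₀ = +0.2 K, S − S₀ = +1.34 psu.
Bracket = 1 − α·(+0.2) + β·(+1.34) = 1 + (9.214 × 10⁻⁴) = 1.0009214.
ρ = 1024 × 1.0009214 = 1024.94 kg m⁻³.

1024.94 kg m⁻³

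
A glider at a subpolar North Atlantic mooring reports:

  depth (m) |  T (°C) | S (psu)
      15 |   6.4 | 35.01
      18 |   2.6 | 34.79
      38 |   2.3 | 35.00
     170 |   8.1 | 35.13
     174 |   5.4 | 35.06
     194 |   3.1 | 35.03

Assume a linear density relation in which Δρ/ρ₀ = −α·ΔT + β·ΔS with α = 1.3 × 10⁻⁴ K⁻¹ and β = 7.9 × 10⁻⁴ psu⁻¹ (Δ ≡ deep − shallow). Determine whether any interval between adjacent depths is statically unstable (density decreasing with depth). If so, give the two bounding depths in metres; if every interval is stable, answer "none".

Evaluate Δρ/ρ₀ = −αΔT + βΔS across each adjacent pair:
  15–18 m: −αΔT+βΔS = −(1.3 × 10⁻⁴)(-3.8)+(7.9 × 10⁻⁴)(-0.22) = 3.2 × 10⁻⁴ → stable
  18–38 m: −αΔT+βΔS = −(1.3 × 10⁻⁴)(-0.3)+(7.9 × 10⁻⁴)(+0.21) = 2.0 × 10⁻⁴ → stable
  38–170 m: −αΔT+βΔS = −(1.3 × 10⁻⁴)(+5.8)+(7.9 × 10⁻⁴)(+0.13) = -6.5 × 10⁻⁴ → UNSTABLE
  170–174 m: −αΔT+βΔS = −(1.3 × 10⁻⁴)(-2.7)+(7.9 × 10⁻⁴)(-0.07) = 3.0 × 10⁻⁴ → stable
  174–194 m: −αΔT+βΔS = −(1.3 × 10⁻⁴)(-2.3)+(7.9 × 10⁻⁴)(-0.03) = 2.8 × 10⁻⁴ → stable
The 38–170 m interval has Δρ < 0: lighter water underlies denser water.

38–170 m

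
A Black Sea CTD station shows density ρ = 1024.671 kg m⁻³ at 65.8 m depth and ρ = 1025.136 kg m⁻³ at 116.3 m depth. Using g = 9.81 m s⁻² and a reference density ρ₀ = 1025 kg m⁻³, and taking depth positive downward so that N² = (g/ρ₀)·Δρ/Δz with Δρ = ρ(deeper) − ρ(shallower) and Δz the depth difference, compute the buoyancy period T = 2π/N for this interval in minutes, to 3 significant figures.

Δρ = 1025.136 − 1024.671 = 0.465 kg m⁻³ over Δz = 116.3 − 65.8 = 50.5 m.
N² = (9.81/1025) × (0.465/50.5) = 8.8127 × 10⁻⁵ s⁻².
N = √(8.8127 × 10⁻⁵) = 9.3876 × 10⁻³ rad s⁻¹, so T = 2π/N = 669.31 s = 11.155 min ≈ 11.2 min.
A positive N² confirms static stability across the interval.

11.2 min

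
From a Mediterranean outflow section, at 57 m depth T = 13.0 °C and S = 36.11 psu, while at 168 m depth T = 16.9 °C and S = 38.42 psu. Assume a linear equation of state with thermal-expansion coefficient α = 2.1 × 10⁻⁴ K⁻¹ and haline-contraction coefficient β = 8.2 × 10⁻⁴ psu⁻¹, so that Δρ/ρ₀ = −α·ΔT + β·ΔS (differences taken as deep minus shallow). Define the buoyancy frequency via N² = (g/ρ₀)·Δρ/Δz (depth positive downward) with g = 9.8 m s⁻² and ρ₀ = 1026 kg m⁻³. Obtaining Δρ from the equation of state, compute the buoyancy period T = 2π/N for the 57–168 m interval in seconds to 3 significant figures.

ΔT = +3.9 K, ΔS = +2.31 psu (deep − shallow).
Δρ/ρ₀ = −αΔT + βΔS = -8.19 × 10⁻⁴ + 1.8942 × 10⁻³ = 1.0752 × 10⁻³, so Δρ ≈ 1.103 kg m⁻³.
N² = (g/ρ₀)·Δρ/Δz = g·(Δρ/ρ₀)/Δz = 9.8 × 1.0752 × 10⁻³ / 111 = 9.4928 × 10⁻⁵ s⁻².
N = √(9.4928 × 10⁻⁵) = 9.7431 × 10⁻³ rad s⁻¹ → T = 2π/N = 644.89 s ≈ 645 s.

645 s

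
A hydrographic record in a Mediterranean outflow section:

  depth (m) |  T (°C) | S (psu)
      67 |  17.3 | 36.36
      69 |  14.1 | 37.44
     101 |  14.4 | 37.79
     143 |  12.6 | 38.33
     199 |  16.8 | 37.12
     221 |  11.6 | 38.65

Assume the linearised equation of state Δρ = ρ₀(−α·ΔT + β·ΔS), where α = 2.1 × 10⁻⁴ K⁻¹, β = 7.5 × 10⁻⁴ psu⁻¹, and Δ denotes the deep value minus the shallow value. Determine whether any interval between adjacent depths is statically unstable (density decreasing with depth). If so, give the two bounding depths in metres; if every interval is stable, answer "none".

143–199 m

Evaluate Δρ/ρ₀ = −αΔT + βΔS across each adjacent pair:
  67–69 m: −αΔT+βΔS = −(2.1 × 10⁻⁴)(-3.2)+(7.5 × 10⁻⁴)(+1.08) = 1.5 × 10⁻³ → stable
  69–101 m: −αΔT+βΔS = −(2.1 × 10⁻⁴)(+0.3)+(7.5 × 10⁻⁴)(+0.35) = 2.0 × 10⁻⁴ → stable
  101–143 m: −αΔT+βΔS = −(2.1 × 10⁻⁴)(-1.8)+(7.5 × 10⁻⁴)(+0.54) = 7.8 × 10⁻⁴ → stable
  143–199 m: −αΔT+βΔS = −(2.1 × 10⁻⁴)(+4.2)+(7.5 × 10⁻⁴)(-1.21) = -1.8 × 10⁻³ → UNSTABLE
  199–221 m: −αΔT+βΔS = −(2.1 × 10⁻⁴)(-5.2)+(7.5 × 10⁻⁴)(+1.53) = 2.2 × 10⁻³ → stable
The 143–199 m interval has Δρ < 0: lighter water underlies denser water.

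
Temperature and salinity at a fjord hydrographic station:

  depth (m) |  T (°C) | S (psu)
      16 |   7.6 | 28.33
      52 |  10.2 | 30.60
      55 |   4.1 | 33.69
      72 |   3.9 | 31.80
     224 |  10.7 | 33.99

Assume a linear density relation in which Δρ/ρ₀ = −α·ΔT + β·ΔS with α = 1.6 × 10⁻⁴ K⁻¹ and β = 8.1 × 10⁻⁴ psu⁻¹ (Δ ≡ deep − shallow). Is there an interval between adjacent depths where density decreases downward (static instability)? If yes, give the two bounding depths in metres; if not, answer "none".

Evaluate Δρ/ρ₀ = −αΔT + βΔS across each adjacent pair:
  16–52 m: −αΔT+βΔS = −(1.6 × 10⁻⁴)(+2.6)+(8.1 × 10⁻⁴)(+2.27) = 1.4 × 10⁻³ → stable
  52–55 m: −αΔT+βΔS = −(1.6 × 10⁻⁴)(-6.1)+(8.1 × 10⁻⁴)(+3.09) = 3.5 × 10⁻³ → stable
  55–72 m: −αΔT+βΔS = −(1.6 × 10⁻⁴)(-0.2)+(8.1 × 10⁻⁴)(-1.89) = -1.5 × 10⁻³ → UNSTABLE
  72–224 m: −αΔT+βΔS = −(1.6 × 10⁻⁴)(+6.8)+(8.1 × 10⁻⁴)(+2.19) = 6.9 × 10⁻⁴ → stable
The 55–72 m interval has Δρ < 0: lighter water underlies denser water.

55–72 m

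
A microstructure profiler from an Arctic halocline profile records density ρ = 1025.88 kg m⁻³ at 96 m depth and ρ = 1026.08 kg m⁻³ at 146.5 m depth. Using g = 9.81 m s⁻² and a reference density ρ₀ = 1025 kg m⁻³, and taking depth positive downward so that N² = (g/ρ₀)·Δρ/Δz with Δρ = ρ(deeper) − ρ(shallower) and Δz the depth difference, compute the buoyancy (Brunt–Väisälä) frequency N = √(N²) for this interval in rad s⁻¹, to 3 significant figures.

Δρ = 1026.08 − 1025.88 = 0.20 kg m⁻³ over Δz = 146.5 − 96 = 50.5 m.
N² = (9.81/1025) × (0.20/50.5) = 3.7904 × 10⁻⁵ s⁻².
N = √(3.7904 × 10⁻⁵) = 6.1566 × 10⁻³ rad s⁻¹ ≈ 6.16 × 10⁻³ rad s⁻¹.

6.16 × 10⁻³ rad s⁻¹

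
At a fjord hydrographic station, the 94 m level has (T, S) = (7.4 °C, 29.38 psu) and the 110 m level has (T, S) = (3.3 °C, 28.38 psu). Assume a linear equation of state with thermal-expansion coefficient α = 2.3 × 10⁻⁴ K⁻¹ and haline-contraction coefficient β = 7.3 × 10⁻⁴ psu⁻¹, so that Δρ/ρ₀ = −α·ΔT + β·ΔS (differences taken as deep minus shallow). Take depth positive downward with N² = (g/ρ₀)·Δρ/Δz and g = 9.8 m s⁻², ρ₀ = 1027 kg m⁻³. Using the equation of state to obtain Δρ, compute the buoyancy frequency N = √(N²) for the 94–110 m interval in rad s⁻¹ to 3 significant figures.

ΔT = -4.1 K, ΔS = -1.00 psu (deep − shallow).
Δρ/ρ₀ = −αΔT + βΔS = 9.43 × 10⁻⁴ − 7.30 × 10⁻⁴ = 2.13 × 10⁻⁴, so Δρ ≈ 0.2188 kg m⁻³.
N² = (g/ρ₀)·Δρ/Δz = g·(Δρ/ρ₀)/Δz = 9.8 × 2.13 × 10⁻⁴ / 16 = 1.3046 × 10⁻⁴ s⁻².
N = √(1.3046 × 10⁻⁴) = 0.011422 rad s⁻¹ ≈ 0.0114 rad s⁻¹.

0.0114 rad s⁻¹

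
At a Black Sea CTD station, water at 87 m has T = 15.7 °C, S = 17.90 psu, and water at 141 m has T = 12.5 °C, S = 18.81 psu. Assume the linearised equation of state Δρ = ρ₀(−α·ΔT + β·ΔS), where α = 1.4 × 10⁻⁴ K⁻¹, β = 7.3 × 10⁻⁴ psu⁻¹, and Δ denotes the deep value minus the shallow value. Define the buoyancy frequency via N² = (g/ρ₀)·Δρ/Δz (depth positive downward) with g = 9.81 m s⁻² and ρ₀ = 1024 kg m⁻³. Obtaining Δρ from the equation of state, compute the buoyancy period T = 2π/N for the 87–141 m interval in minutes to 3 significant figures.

7.37 min

ΔT = -3.2 K, ΔS = +0.91 psu (deep − shallow).
Δρ/ρ₀ = −αΔT + βΔS = 4.48 × 10⁻⁴ + 6.643 × 10⁻⁴ = 1.1123 × 10⁻³, so Δρ ≈ 1.139 kg m⁻³.
N² = (g/ρ₀)·Δρ/Δz = g·(Δρ/ρ₀)/Δz = 9.81 × 1.1123 × 10⁻³ / 54 = 2.0207 × 10⁻⁴ s⁻².
N = √(2.0207 × 10⁻⁴) = 0.014215 rad s⁻¹ → T = 2π/N = 442.01 s = 7.3668 min ≈ 7.37 min.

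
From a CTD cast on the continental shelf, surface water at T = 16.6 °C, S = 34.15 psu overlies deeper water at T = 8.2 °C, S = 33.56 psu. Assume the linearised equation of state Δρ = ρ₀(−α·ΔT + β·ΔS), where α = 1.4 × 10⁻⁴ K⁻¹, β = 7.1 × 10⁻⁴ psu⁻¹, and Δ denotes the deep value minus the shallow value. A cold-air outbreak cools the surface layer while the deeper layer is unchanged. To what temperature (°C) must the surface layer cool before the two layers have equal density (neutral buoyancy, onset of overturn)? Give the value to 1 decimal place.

11.2 °C

Neutral buoyancy requires Δρ = 0, i.e. −α(T_deep − T_surf′) + β(S_deep − S_surf) = 0.
T_surf′ = T_deep − (β/α)·ΔS = 8.2 − (7.1 × 10⁻⁴/1.4 × 10⁻⁴)·(-0.59) = 11.192 °C.
Cooling required: 16.6 − (11.192) = 5.408 °C.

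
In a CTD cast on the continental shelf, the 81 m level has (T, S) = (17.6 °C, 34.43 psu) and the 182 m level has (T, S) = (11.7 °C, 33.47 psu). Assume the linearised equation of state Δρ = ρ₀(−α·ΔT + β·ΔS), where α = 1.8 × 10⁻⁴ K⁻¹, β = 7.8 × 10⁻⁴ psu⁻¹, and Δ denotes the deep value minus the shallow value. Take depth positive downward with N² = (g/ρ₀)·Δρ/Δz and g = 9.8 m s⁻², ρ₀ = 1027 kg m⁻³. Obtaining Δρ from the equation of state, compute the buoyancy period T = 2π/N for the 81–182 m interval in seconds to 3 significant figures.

1.14 × 10³ s

ΔT = -5.9 K, ΔS = -0.96 psu (deep − shallow).
Δρ/ρ₀ = −αΔT + βΔS = 1.062 × 10⁻³ − 7.488 × 10⁻⁴ = 3.132 × 10⁻⁴, so Δρ ≈ 0.3217 kg m⁻³.
N² = (g/ρ₀)·Δρ/Δz = g·(Δρ/ρ₀)/Δz = 9.8 × 3.132 × 10⁻⁴ / 101 = 3.0390 × 10⁻⁵ s⁻².
N = √(3.0390 × 10⁻⁵) = 5.5127 × 10⁻³ rad s⁻¹ → T = 2π/N = 1.1398 × 10³ s ≈ 1.14 × 10³ s.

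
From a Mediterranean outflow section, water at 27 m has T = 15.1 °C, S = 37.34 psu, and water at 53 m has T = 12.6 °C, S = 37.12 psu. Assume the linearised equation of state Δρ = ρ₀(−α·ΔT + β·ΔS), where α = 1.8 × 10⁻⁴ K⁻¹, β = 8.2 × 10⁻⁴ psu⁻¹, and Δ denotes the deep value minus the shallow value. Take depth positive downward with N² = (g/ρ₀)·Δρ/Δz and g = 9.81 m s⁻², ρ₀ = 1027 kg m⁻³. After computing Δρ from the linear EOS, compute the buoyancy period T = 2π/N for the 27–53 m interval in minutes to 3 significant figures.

10.4 min

ΔT = -2.5 K, ΔS = -0.22 psu (deep − shallow).
Δρ/ρ₀ = −αΔT + βΔS = 4.50 × 10⁻⁴ − 1.804 × 10⁻⁴ = 2.696 × 10⁻⁴, so Δρ ≈ 0.2769 kg m⁻³.
N² = (g/ρ₀)·Δρ/Δz = g·(Δρ/ρ₀)/Δz = 9.81 × 2.696 × 10⁻⁴ / 26 = 1.0172 × 10⁻⁴ s⁻².
N = √(1.0172 × 10⁻⁴) = 0.010086 rad s⁻¹ → T = 2π/N = 622.96 s = 10.383 min ≈ 10.4 min.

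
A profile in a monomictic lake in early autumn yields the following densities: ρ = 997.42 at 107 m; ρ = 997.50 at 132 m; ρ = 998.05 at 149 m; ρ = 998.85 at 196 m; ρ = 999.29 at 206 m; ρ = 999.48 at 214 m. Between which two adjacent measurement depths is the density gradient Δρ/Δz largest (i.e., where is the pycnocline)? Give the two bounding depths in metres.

Compute the density gradient over each adjacent pair:
  107–132 m: Δρ/Δz = 0.08/25 = 3.2 × 10⁻³ kg m⁻⁴
  132–149 m: Δρ/Δz = 0.55/17 = 0.032 kg m⁻⁴
  149–196 m: Δρ/Δz = 0.80/47 = 0.017 kg m⁻⁴
  196–206 m: Δρ/Δz = 0.44/10 = 0.044 kg m⁻⁴
  206–214 m: Δρ/Δz = 0.19/8 = 0.024 kg m⁻⁴
The largest gradient is in the 196–206 m interval — the pycnocline.

196–206 m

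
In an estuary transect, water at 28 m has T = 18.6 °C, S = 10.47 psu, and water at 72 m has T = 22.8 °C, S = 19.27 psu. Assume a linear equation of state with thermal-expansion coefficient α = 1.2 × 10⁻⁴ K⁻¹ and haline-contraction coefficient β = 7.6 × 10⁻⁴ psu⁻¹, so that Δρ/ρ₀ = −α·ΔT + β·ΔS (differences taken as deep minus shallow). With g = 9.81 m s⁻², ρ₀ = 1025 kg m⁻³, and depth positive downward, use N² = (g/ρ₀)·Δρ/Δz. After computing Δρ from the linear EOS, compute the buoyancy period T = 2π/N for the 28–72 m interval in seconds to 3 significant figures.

ΔT = +4.2 K, ΔS = +8.80 psu (deep − shallow).
Δρ/ρ₀ = −αΔT + βΔS = -5.04 × 10⁻⁴ + 6.688 × 10⁻³ = 6.184 × 10⁻³, so Δρ ≈ 6.339 kg m⁻³.
N² = (g/ρ₀)·Δρ/Δz = g·(Δρ/ρ₀)/Δz = 9.81 × 6.184 × 10⁻³ / 44 = 1.3788 × 10⁻³ s⁻².
N = √(1.3788 × 10⁻³) = 0.037132 rad s⁻¹ → T = 2π/N = 169.21 s ≈ 169 s.

169 s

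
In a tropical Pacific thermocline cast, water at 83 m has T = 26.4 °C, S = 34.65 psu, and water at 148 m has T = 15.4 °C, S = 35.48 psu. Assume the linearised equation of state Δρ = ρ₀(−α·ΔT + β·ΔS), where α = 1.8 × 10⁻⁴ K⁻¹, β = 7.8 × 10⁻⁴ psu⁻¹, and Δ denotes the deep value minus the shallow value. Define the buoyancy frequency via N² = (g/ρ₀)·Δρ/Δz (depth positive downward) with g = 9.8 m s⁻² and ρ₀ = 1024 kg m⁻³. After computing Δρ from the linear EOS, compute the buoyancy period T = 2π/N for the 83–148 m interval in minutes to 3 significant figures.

5.26 min

ΔT = -11.0 K, ΔS = +0.83 psu (deep − shallow).
Δρ/ρ₀ = −αΔT + βΔS = 1.98 × 10⁻³ + 6.474 × 10⁻⁴ = 2.6274 × 10⁻³, so Δρ ≈ 2.690 kg m⁻³.
N² = (g/ρ₀)·Δρ/Δz = g·(Δρ/ρ₀)/Δz = 9.8 × 2.6274 × 10⁻³ / 65 = 3.9613 × 10⁻⁴ s⁻².
N = √(3.9613 × 10⁻⁴) = 0.019903 rad s⁻¹ → T = 2π/N = 315.69 s = 5.2615 min ≈ 5.26 min.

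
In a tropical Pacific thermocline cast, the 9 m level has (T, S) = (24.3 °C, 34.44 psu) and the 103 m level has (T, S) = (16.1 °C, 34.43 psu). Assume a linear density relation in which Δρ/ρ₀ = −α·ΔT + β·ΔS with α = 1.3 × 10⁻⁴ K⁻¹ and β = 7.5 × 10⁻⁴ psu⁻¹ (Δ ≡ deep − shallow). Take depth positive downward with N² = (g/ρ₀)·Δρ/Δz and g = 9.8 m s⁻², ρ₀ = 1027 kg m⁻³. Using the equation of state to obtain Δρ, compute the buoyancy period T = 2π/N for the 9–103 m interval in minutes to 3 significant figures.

ΔT = -8.2 K, ΔS = -0.01 psu (deep − shallow).
Δρ/ρ₀ = −αΔT + βΔS = 1.066 × 10⁻³ − 7.50 × 10⁻⁶ = 1.0585 × 10⁻³, so Δρ ≈ 1.087 kg m⁻³.
N² = (g/ρ₀)·Δρ/Δz = g·(Δρ/ρ₀)/Δz = 9.8 × 1.0585 × 10⁻³ / 94 = 1.1035 × 10⁻⁴ s⁻².
N = √(1.1035 × 10⁻⁴) = 0.010505 rad s⁻¹ → T = 2π/N = 598.11 s = 9.9685 min ≈ 9.97 min.

9.97 min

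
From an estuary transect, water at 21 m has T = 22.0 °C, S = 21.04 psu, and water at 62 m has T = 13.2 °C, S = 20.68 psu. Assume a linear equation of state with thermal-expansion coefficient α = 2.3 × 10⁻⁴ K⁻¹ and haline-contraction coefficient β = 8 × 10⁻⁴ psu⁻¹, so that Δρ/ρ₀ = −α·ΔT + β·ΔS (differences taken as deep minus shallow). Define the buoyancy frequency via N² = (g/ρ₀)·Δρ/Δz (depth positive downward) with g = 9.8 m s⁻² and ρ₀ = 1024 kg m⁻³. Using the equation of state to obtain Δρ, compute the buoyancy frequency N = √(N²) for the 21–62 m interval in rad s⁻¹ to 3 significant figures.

ΔT = -8.8 K, ΔS = -0.36 psu (deep − shallow).
Δρ/ρ₀ = −αΔT + βΔS = 2.024 × 10⁻³ − 2.88 × 10⁻⁴ = 1.736 × 10⁻³, so Δρ ≈ 1.778 kg m⁻³.
N² = (g/ρ₀)·Δρ/Δz = g·(Δρ/ρ₀)/Δz = 9.8 × 1.736 × 10⁻³ / 41 = 4.1495 × 10⁻⁴ s⁻².
N = √(4.1495 × 10⁻⁴) = 0.020370 rad s⁻¹ ≈ 0.0204 rad s⁻¹.

0.0204 rad s⁻¹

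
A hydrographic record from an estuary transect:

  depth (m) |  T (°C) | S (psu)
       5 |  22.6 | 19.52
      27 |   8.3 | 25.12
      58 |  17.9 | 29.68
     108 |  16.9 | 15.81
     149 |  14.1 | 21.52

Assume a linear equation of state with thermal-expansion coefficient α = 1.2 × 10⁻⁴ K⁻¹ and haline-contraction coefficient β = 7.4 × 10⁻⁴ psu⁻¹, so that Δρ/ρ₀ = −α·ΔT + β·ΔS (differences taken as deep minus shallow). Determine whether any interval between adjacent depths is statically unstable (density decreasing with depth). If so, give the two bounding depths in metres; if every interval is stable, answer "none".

Evaluate Δρ/ρ₀ = −αΔT + βΔS across each adjacent pair:
  5–27 m: −αΔT+βΔS = −(1.2 × 10⁻⁴)(-14.3)+(7.4 × 10⁻⁴)(+5.60) = 5.9 × 10⁻³ → stable
  27–58 m: −αΔT+βΔS = −(1.2 × 10⁻⁴)(+9.6)+(7.4 × 10⁻⁴)(+4.56) = 2.2 × 10⁻³ → stable
  58–108 m: −αΔT+βΔS = −(1.2 × 10⁻⁴)(-1.0)+(7.4 × 10⁻⁴)(-13.87) = -0.010 → UNSTABLE
  108–149 m: −αΔT+βΔS = −(1.2 × 10⁻⁴)(-2.8)+(7.4 × 10⁻⁴)(+5.71) = 4.6 × 10⁻³ → stable
The 58–108 m interval has Δρ < 0: lighter water underlies denser water.

58–108 m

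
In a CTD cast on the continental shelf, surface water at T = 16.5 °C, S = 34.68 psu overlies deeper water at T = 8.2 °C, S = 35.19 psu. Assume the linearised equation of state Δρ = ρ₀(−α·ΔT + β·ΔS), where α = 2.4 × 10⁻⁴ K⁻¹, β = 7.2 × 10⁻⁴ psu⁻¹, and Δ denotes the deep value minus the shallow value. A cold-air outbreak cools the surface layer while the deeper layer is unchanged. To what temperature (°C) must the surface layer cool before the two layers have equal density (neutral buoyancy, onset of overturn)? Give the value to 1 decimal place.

6.7 °C

Neutral buoyancy requires Δρ = 0, i.e. −α(T_deep − T_surf′) + β(S_deep − S_surf) = 0.
T_surf′ = T_deep − (β/α)·ΔS = 8.2 − (7.2 × 10⁻⁴/2.4 × 10⁻⁴)·(+0.51) = 6.670 °C.
Cooling required: 16.5 − (6.670) = 9.830 °C.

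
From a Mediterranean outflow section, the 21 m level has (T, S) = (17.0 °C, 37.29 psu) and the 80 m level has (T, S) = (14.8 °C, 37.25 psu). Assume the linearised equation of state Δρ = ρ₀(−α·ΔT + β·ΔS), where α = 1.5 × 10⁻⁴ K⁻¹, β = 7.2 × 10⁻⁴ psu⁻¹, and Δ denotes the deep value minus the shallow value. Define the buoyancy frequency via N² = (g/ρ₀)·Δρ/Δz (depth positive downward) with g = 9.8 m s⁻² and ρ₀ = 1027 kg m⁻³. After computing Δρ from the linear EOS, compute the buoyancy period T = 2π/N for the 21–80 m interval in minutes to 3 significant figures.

14.8 min

ΔT = -2.2 K, ΔS = -0.04 psu (deep − shallow).
Δρ/ρ₀ = −αΔT + βΔS = 3.30 × 10⁻⁴ − 2.88 × 10⁻⁵ = 3.012 × 10⁻⁴, so Δρ ≈ 0.3093 kg m⁻³.
N² = (g/ρ₀)·Δρ/Δz = g·(Δρ/ρ₀)/Δz = 9.8 × 3.012 × 10⁻⁴ / 59 = 5.0030 × 10⁻⁵ s⁻².
N = √(5.0030 × 10⁻⁵) = 7.0732 × 10⁻³ rad s⁻¹ → T = 2π/N = 888.31 s = 14.805 min ≈ 14.8 min.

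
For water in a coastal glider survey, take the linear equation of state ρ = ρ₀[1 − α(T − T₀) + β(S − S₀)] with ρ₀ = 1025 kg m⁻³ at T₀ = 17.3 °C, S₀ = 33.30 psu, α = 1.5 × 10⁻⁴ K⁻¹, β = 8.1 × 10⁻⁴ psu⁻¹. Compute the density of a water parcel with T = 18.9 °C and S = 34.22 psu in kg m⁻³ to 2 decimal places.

T − T₀ = +1.6 K, S − S₀ = +0.92 psu.
Bracket = 1 − α·(+1.6) + β·(+0.92) = 1 + (5.052 × 10⁻⁴) = 1.0005052.
ρ = 1025 × 1.0005052 = 1025.52 kg m⁻³.

1025.52 kg m⁻³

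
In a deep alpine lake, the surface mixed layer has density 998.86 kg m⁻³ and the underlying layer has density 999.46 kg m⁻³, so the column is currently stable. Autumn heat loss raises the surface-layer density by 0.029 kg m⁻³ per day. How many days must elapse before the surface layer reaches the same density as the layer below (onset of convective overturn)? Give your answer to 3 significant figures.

Density deficit of the surface layer: 999.46 − 998.86 = 0.6 kg m⁻³.
Required change = 0.6 / 0.029 = 20.7 days.

20.7 days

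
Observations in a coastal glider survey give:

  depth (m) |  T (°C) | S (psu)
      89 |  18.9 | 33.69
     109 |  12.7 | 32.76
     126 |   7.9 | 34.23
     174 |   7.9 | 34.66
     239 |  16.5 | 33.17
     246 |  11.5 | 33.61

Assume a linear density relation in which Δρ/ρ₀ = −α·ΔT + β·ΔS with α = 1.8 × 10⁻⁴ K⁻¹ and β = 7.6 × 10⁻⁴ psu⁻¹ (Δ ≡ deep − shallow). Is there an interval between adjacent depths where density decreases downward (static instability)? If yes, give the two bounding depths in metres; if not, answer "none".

Evaluate Δρ/ρ₀ = −αΔT + βΔS across each adjacent pair:
  89–109 m: −αΔT+βΔS = −(1.8 × 10⁻⁴)(-6.2)+(7.6 × 10⁻⁴)(-0.93) = 4.1 × 10⁻⁴ → stable
  109–126 m: −αΔT+βΔS = −(1.8 × 10⁻⁴)(-4.8)+(7.6 × 10⁻⁴)(+1.47) = 2.0 × 10⁻³ → stable
  126–174 m: −αΔT+βΔS = −(1.8 × 10⁻⁴)(+0.0)+(7.6 × 10⁻⁴)(+0.43) = 3.3 × 10⁻⁴ → stable
  174–239 m: −αΔT+βΔS = −(1.8 × 10⁻⁴)(+8.6)+(7.6 × 10⁻⁴)(-1.49) = -2.7 × 10⁻³ → UNSTABLE
  239–246 m: −αΔT+βΔS = −(1.8 × 10⁻⁴)(-5.0)+(7.6 × 10⁻⁴)(+0.44) = 1.2 × 10⁻³ → stable
The 174–239 m interval has Δρ < 0: lighter water underlies denser water.

174–239 m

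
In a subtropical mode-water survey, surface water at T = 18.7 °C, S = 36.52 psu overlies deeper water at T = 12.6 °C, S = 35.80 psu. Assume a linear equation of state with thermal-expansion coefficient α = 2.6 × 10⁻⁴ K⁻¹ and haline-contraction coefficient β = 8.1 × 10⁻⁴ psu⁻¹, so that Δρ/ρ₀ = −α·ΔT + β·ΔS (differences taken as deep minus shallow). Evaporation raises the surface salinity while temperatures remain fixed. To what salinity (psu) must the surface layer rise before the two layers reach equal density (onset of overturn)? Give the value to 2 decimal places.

37.76 psu

Neutral buoyancy requires −α(T_deep − T_surf) + β(S_deep − S_surf′) = 0.
S_surf′ = S_deep − (α/β)·ΔT = 35.80 − (2.6 × 10⁻⁴/8.1 × 10⁻⁴)·(-6.1) = 37.7580 psu.
Increase required: 37.7580 − 36.52 = 1.2380 psu.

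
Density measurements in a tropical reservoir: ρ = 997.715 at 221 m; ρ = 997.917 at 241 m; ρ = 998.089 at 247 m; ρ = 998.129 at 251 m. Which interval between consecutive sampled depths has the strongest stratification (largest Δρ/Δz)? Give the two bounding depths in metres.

Compute the density gradient over each adjacent pair:
  221–241 m: Δρ/Δz = 0.202/20 = 0.010 kg m⁻⁴
  241–247 m: Δρ/Δz = 0.172/6 = 0.029 kg m⁻⁴
  247–251 m: Δρ/Δz = 0.040/4 = 0.010 kg m⁻⁴
The largest gradient is in the 241–247 m interval — the pycnocline.

241–247 m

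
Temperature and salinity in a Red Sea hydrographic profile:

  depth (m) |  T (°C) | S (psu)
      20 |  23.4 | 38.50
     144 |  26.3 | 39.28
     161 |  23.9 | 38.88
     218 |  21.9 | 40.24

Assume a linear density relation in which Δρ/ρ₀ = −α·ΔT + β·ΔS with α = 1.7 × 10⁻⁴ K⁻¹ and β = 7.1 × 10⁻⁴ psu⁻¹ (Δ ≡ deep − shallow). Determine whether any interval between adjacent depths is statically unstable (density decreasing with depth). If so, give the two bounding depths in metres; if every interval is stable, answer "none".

Evaluate Δρ/ρ₀ = −αΔT + βΔS across each adjacent pair:
  20–144 m: −αΔT+βΔS = −(1.7 × 10⁻⁴)(+2.9)+(7.1 × 10⁻⁴)(+0.78) = 6.1 × 10⁻⁵ → stable
  144–161 m: −αΔT+βΔS = −(1.7 × 10⁻⁴)(-2.4)+(7.1 × 10⁻⁴)(-0.40) = 1.2 × 10⁻⁴ → stable
  161–218 m: −αΔT+βΔS = −(1.7 × 10⁻⁴)(-2.0)+(7.1 × 10⁻⁴)(+1.36) = 1.3 × 10⁻³ → stable
Every interval has Δρ > 0: the column is stably stratified throughout.

none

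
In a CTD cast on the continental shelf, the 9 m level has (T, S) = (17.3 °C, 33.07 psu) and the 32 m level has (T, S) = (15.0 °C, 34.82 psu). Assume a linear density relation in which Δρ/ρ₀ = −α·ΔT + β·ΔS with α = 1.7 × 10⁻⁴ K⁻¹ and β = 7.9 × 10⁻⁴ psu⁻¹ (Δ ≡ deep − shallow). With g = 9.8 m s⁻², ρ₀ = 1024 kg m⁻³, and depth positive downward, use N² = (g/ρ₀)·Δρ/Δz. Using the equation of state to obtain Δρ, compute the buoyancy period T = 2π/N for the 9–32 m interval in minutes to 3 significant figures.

ΔT = -2.3 K, ΔS = +1.75 psu (deep − shallow).
Δρ/ρ₀ = −αΔT + βΔS = 3.91 × 10⁻⁴ + 1.3825 × 10⁻³ = 1.7735 × 10⁻³, so Δρ ≈ 1.816 kg m⁻³.
N² = (g/ρ₀)·Δρ/Δz = g·(Δρ/ρ₀)/Δz = 9.8 × 1.7735 × 10⁻³ / 23 = 7.5567 × 10⁻⁴ s⁻².
N = √(7.5567 × 10⁻⁴) = 0.027489 rad s⁻¹ → T = 2π/N = 228.57 s = 3.8095 min ≈ 3.81 min.

3.81 min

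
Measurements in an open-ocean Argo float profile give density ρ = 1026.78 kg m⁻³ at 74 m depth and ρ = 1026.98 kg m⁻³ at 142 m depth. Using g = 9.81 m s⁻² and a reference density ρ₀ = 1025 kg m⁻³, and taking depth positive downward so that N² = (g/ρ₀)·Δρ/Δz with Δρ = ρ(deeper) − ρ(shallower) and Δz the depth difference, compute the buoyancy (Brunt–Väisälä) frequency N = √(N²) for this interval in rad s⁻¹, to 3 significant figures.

5.31 × 10⁻³ rad s⁻¹

Δρ = 1026.98 − 1026.78 = 0.20 kg m⁻³ over Δz = 142 − 74 = 68 m.
N² = (9.81/1025) × (0.20/68) = 2.8149 × 10⁻⁵ s⁻².
N = √(2.8149 × 10⁻⁵) = 5.3056 × 10⁻³ rad s⁻¹ ≈ 5.31 × 10⁻³ rad s⁻¹.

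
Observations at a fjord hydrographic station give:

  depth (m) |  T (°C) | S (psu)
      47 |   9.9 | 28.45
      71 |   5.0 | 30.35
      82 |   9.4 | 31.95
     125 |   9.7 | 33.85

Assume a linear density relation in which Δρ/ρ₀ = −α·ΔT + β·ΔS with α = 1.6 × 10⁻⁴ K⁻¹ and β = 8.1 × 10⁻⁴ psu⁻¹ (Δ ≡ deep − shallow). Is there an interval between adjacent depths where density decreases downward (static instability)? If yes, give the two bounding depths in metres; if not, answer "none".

none

Evaluate Δρ/ρ₀ = −αΔT + βΔS across each adjacent pair:
  47–71 m: −αΔT+βΔS = −(1.6 × 10⁻⁴)(-4.9)+(8.1 × 10⁻⁴)(+1.90) = 2.3 × 10⁻³ → stable
  71–82 m: −αΔT+βΔS = −(1.6 × 10⁻⁴)(+4.4)+(8.1 × 10⁻⁴)(+1.60) = 5.9 × 10⁻⁴ → stable
  82–125 m: −αΔT+βΔS = −(1.6 × 10⁻⁴)(+0.3)+(8.1 × 10⁻⁴)(+1.90) = 1.5 × 10⁻³ → stable
Every interval has Δρ > 0: the column is stably stratified throughout.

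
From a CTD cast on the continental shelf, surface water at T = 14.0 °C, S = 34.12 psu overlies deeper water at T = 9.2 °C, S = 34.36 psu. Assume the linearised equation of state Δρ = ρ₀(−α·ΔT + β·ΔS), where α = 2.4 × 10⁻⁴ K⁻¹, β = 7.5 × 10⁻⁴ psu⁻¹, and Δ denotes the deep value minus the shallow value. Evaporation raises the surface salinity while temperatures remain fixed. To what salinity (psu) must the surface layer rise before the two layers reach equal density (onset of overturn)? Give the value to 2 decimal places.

35.90 psu

Neutral buoyancy requires −α(T_deep − T_surf) + β(S_deep − S_surf′) = 0.
S_surf′ = S_deep − (α/β)·ΔT = 34.36 − (2.4 × 10⁻⁴/7.5 × 10⁻⁴)·(-4.8) = 35.8960 psu.
Increase required: 35.8960 − 34.12 = 1.7760 psu.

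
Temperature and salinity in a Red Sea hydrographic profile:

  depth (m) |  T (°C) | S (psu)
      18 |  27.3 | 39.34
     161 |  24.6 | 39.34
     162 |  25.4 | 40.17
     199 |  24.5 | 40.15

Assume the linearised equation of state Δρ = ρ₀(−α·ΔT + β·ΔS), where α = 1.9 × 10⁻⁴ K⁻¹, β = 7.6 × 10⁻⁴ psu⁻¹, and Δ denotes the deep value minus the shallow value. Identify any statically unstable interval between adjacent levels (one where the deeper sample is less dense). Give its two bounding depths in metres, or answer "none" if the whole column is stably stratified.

Evaluate Δρ/ρ₀ = −αΔT + βΔS across each adjacent pair:
  18–161 m: −αΔT+βΔS = −(1.9 × 10⁻⁴)(-2.7)+(7.6 × 10⁻⁴)(+0.00) = 5.1 × 10⁻⁴ → stable
  161–162 m: −αΔT+βΔS = −(1.9 × 10⁻⁴)(+0.8)+(7.6 × 10⁻⁴)(+0.83) = 4.8 × 10⁻⁴ → stable
  162–199 m: −αΔT+βΔS = −(1.9 × 10⁻⁴)(-0.9)+(7.6 × 10⁻⁴)(-0.02) = 1.6 × 10⁻⁴ → stable
Every interval has Δρ > 0: the column is stably stratified throughout.

none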